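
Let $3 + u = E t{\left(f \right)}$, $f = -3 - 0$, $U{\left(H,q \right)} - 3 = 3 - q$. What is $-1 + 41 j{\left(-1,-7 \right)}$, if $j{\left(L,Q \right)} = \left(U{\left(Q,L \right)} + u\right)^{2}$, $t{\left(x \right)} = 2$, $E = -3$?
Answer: $163$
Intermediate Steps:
$U{\left(H,q \right)} = 6 - q$ ($U{\left(H,q \right)} = 3 - \left(-3 + q\right) = 6 - q$)
$f = -3$ ($f = -3 + 0 = -3$)
$u = -9$ ($u = -3 - 6 = -9$)
$j{\left(L,Q \right)} = \left(-3 - L\right)^{2}$ ($j{\left(L,Q \right)} = \left(\left(6 - L\right) - 9\right)^{2} = \left(-3 - L\right)^{2}$)
$-1 + 41 j{\left(-1,-7 \right)} = -1 + 41 \left(3 - 1\right)^{2} = -1 + 41 \cdot 2^{2} = -1 + 41 \cdot 4 = -1 + 164 = 163$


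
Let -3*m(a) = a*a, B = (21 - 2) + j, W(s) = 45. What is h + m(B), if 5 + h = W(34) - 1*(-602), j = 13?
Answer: 902/3 ≈ 300.67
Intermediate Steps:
h = 642 (h = -5 + (45 - 1*(-602)) = -5 + (45 + 602) = -5 + 647 = 642)
B = 32 (B = (21 - 2) + 13 = 19 + 13 = 32)
m(a) = -a²/3 (m(a) = -a*a/3 = -a²/3)
h + m(B) = 642 - ⅓*32² = 642 - ⅓*1024 = 642 - 1024/3 = 902/3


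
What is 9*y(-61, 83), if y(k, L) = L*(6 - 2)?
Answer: 2988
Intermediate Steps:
y(k, L) = 4*L (y(k, L) = L*4 = 4*L)
9*y(-61, 83) = 9*(4*83) = 9*332 = 2988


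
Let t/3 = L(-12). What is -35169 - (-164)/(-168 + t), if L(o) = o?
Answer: -1793660/51 ≈ -35170.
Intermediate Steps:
t = -36 (t = 3*(-12) = -36)
-35169 - (-164)/(-168 + t) = -35169 - (-164)/(-168 - 36) = -35169 - (-164)/(-204) = -35169 - (-1)*(-164)/204 = -35169 - 1*41/51 = -35169 - 41/51 = -1793660/51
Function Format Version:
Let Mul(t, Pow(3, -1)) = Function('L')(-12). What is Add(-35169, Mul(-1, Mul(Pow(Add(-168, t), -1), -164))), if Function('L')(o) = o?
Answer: Rational(-1793660, 51) ≈ -35170.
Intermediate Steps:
t = -36 (t = Mul(3, -12) = -36)
Add(-35169, Mul(-1, Mul(Pow(Add(-168, t), -1), -164))) = Add(-35169, Mul(-1, Mul(Pow(Add(-168, -36), -1), -164))) = Add(-35169, Mul(-1, Mul(Pow(-204, -1), -164))) = Add(-35169, Mul(-1, Mul(Rational(-1, 204), -164))) = Add(-35169, Mul(-1, Rational(41, 51))) = Add(-35169, Rational(-41, 51)) = Rational(-1793660, 51)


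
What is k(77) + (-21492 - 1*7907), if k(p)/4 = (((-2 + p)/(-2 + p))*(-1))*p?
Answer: -29707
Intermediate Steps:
k(p) = -4*p (k(p) = 4*((((-2 + p)/(-2 + p))*(-1))*p) = 4*((1*(-1))*p) = 4*(-p) = -4*p)
k(77) + (-21492 - 1*7907) = -4*77 + (-21492 - 1*7907) = -308 + (-21492 - 7907) = -308 - 29399 = -29707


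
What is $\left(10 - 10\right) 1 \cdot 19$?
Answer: $0$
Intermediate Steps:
$\left(10 - 10\right) 1 \cdot 19 = 0 \cdot 1 \cdot 19 = 0 \cdot 19 = 0$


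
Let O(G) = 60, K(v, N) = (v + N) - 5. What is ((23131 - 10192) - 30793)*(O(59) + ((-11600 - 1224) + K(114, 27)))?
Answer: 225460312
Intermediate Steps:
K(v, N) = -5 + N + v (K(v, N) = (N + v) - 5 = -5 + N + v)
((23131 - 10192) - 30793)*(O(59) + ((-11600 - 1224) + K(114, 27))) = ((23131 - 10192) - 30793)*(60 + ((-11600 - 1224) + (-5 + 27 + 114))) = (12939 - 30793)*(60 + (-12824 + 136)) = -17854*(60 - 12688) = -17854*(-12628) = 225460312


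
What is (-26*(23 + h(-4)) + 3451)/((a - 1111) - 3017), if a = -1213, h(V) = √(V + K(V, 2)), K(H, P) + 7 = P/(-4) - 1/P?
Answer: -2853/5341 + 52*I*√3/5341 ≈ -0.53417 + 0.016863*I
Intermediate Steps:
K(H, P) = -7 - 1/P - P/4 (K(H, P) = -7 + (P/(-4) - 1/P) = -7 + (P*(-¼) - 1/P) = -7 + (-P/4 - 1/P) = -7 + (-1/P - P/4) = -7 - 1/P - P/4)
h(V) = √(-8 + V) (h(V) = √(V + (-7 - 1/2 - ¼*2)) = √(V + (-7 - 1*½ - ½)) = √(V + (-7 - ½ - ½)) = √(V - 8) = √(-8 + V))
(-26*(23 + h(-4)) + 3451)/((a - 1111) - 3017) = (-26*(23 + √(-8 - 4)) + 3451)/((-1213 - 1111) - 3017) = (-26*(23 + √(-12)) + 3451)/(-2324 - 3017) = (-26*(23 + 2*I*√3) + 3451)/(-5341) = ((-598 - 52*I*√3) + 3451)*(-1/5341) = (2853 - 52*I*√3)*(-1/5341) = -2853/5341 + 52*I*√3/5341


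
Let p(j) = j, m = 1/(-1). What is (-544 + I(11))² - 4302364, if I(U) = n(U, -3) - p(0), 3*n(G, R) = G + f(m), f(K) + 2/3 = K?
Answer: -324794060/81 ≈ -4.0098e+6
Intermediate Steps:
m = -1
f(K) = -⅔ + K
n(G, R) = -5/9 + G/3 (n(G, R) = (G + (-⅔ - 1))/3 = (G - 5/3)/3 = (-5/3 + G)/3 = -5/9 + G/3)
I(U) = -5/9 + U/3 (I(U) = (-5/9 + U/3) - 1*0 = (-5/9 + U/3) + 0 = -5/9 + U/3)
(-544 + I(11))² - 4302364 = (-544 + (-5/9 + (⅓)*11))² - 4302364 = (-544 + (-5/9 + 11/3))² - 4302364 = (-544 + 28/9)² - 4302364 = (-4868/9)² - 4302364 = 23697424/81 - 4302364 = -324794060/81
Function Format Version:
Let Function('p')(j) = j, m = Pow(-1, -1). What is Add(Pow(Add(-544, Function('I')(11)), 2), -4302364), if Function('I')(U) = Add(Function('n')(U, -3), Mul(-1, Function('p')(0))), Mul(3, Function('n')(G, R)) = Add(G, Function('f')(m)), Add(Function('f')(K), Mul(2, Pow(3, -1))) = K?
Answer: Rational(-324794060, 81) ≈ -4.0098e+6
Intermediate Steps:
m = -1
Function('f')(K) = Add(Rational(-2, 3), K)
Function('n')(G, R) = Add(Rational(-5, 9), Mul(Rational(1, 3), G)) (Function('n')(G, R) = Mul(Rational(1, 3), Add(G, Add(Rational(-2, 3), -1))) = Mul(Rational(1, 3), Add(G, Rational(-5, 3))) = Mul(Rational(1, 3), Add(Rational(-5, 3), G)) = Add(Rational(-5, 9), Mul(Rational(1, 3), G)))
Function('I')(U) = Add(Rational(-5, 9), Mul(Rational(1, 3), U)) (Function('I')(U) = Add(Add(Rational(-5, 9), Mul(Rational(1, 3), U)), Mul(-1, 0)) = Add(Add(Rational(-5, 9), Mul(Rational(1, 3), U)), 0) = Add(Rational(-5, 9), Mul(Rational(1, 3), U)))
Add(Pow(Add(-544, Function('I')(11)), 2), -4302364) = Add(Pow(Add(-544, Add(Rational(-5, 9), Mul(Rational(1, 3), 11))), 2), -4302364) = Add(Pow(Add(-544, Add(Rational(-5, 9), Rational(11, 3))), 2), -4302364) = Add(Pow(Add(-544, Rational(28, 9)), 2), -4302364) = Add(Pow(Rational(-4868, 9), 2), -4302364) = Add(Rational(23697424, 81), -4302364) = Rational(-324794060, 81)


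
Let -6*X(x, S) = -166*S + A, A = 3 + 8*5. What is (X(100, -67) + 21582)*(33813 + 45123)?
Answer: 1556710012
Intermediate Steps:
A = 43 (A = 3 + 40 = 43)
X(x, S) = -43/6 + 83*S/3 (X(x, S) = -(-166*S + 43)/6 = -(43 - 166*S)/6 = -43/6 + 83*S/3)
(X(100, -67) + 21582)*(33813 + 45123) = ((-43/6 + (83/3)*(-67)) + 21582)*(33813 + 45123) = ((-43/6 - 5561/3) + 21582)*78936 = (-11165/6 + 21582)*78936 = (118327/6)*78936 = 1556710012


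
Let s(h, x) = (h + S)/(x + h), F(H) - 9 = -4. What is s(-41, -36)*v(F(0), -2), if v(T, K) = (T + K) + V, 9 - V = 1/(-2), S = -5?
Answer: 575/77 ≈ 7.4675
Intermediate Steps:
F(H) = 5 (F(H) = 9 - 4 = 5)
s(h, x) = (-5 + h)/(h + x) (s(h, x) = (h - 5)/(x + h) = (-5 + h)/(h + x))
V = 19/2 (V = 9 - 1/(-2) = 9 - 1*(-½) = 9 + ½ = 19/2 ≈ 9.5000)
v(T, K) = 19/2 + K + T (v(T, K) = (T + K) + 19/2 = (K + T) + 19/2 = 19/2 + K + T)
s(-41, -36)*v(F(0), -2) = ((-5 - 41)/(-41 - 36))*(19/2 - 2 + 5) = (-46/(-77))*(25/2) = -1/77*(-46)*(25/2) = (46/77)*(25/2) = 575/77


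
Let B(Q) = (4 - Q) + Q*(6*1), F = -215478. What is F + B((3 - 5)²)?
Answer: -215454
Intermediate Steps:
B(Q) = 4 + 5*Q (B(Q) = (4 - Q) + Q*6 = (4 - Q) + 6*Q = 4 + 5*Q)
F + B((3 - 5)²) = -215478 + (4 + 5*(3 - 5)²) = -215478 + (4 + 5*(-2)²) = -215478 + (4 + 5*4) = -215478 + (4 + 20) = -215478 + 24 = -215454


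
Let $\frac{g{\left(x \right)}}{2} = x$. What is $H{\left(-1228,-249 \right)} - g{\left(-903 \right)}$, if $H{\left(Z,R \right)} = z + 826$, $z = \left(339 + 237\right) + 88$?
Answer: $3296$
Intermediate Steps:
$g{\left(x \right)} = 2 x$
$z = 664$ ($z = 576 + 88 = 664$)
$H{\left(Z,R \right)} = 1490$ ($H{\left(Z,R \right)} = 664 + 826 = 1490$)
$H{\left(-1228,-249 \right)} - g{\left(-903 \right)} = 1490 - 2 \left(-903\right) = 1490 - -1806 = 1490 + 1806 = 3296$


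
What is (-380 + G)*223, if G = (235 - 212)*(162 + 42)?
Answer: 961576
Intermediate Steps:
G = 4692 (G = 23*204 = 4692)
(-380 + G)*223 = (-380 + 4692)*223 = 4312*223 = 961576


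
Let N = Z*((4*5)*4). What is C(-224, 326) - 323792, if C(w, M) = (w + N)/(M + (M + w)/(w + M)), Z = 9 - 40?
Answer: -105882688/327 ≈ -3.2380e+5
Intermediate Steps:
Z = -31
N = -2480 (N = -31*4*5*4 = -620*4 = -31*80 = -2480)
C(w, M) = (-2480 + w)/(1 + M) (C(w, M) = (w - 2480)/(M + (M + w)/(w + M)) = (-2480 + w)/(M + (M + w)/(M + w)) = (-2480 + w)/(M + 1) = (-2480 + w)/(1 + M))
C(-224, 326) - 323792 = (-2480 - 224)/(1 + 326) - 323792 = -2704/327 - 323792 = -105882688/327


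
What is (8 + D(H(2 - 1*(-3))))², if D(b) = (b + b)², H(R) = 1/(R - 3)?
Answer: 81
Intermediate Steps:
H(R) = 1/(-3 + R)
D(b) = 4*b² (D(b) = (2*b)² = 4*b²)
(8 + D(H(2 - 1*(-3))))² = (8 + 4*(1/(-3 + (2 - 1*(-3))))²)² = (8 + 4*(1/(-3 + (2 + 3)))²)² = (8 + 4*(1/(-3 + 5))²)² = (8 + 4*(1/2)²)² = (8 + 4*(½)²)² = (8 + 4*(¼))² = (8 + 1)² = 9² = 81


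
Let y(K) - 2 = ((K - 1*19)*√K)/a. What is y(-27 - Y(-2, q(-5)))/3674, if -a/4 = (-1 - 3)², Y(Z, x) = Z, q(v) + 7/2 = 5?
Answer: 1/1837 + 5*I/5344 ≈ 0.00054437 + 0.00093563*I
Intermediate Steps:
q(v) = 3/2 (q(v) = -7/2 + 5 = 3/2)
a = -64 (a = -4*(-1 - 3)² = -4*(-4)² = -4*16 = -64)
y(K) = 2 - √K*(-19 + K)/64 (y(K) = 2 + ((K - 1*19)*√K)/(-64) = 2 + ((K - 19)*√K)*(-1/64) = 2 + ((-19 + K)*√K)*(-1/64) = 2 + (√K*(-19 + K))*(-1/64) = 2 - √K*(-19 + K)/64)
y(-27 - Y(-2, q(-5)))/3674 = (2 - (-27 - 1*(-2))^(3/2)/64 + 19*√(-27 - 1*(-2))/64)/3674 = (2 - (-27 + 2)^(3/2)/64 + 19*√(-27 + 2)/64)*(1/3674) = (2 - (-125)*I/64 + 19*√(-25)/64)*(1/3674) = (2 - (-125)*I/64 + 19*(5*I)/64)*(1/3674) = (2 + 125*I/64 + 95*I/64)*(1/3674) = (2 + 55*I/16)*(1/3674) = 1/1837 + 5*I/5344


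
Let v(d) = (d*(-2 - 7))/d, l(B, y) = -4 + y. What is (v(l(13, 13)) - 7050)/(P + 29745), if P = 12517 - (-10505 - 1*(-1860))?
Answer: -2353/16969 ≈ -0.13866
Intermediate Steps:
v(d) = -9 (v(d) = (d*(-9))/d = (-9*d)/d = -9)
P = 21162 (P = 12517 - (-10505 + 1860) = 12517 - 1*(-8645) = 12517 + 8645 = 21162)
(v(l(13, 13)) - 7050)/(P + 29745) = (-9 - 7050)/(21162 + 29745) = -7059/50907 = -7059*1/50907 = -2353/16969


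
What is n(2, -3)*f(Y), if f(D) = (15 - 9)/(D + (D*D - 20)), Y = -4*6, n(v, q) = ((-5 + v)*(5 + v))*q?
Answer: 27/38 ≈ 0.71053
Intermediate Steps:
n(v, q) = q*(-5 + v)*(5 + v)
Y = -24
f(D) = 6/(-20 + D + D²) (f(D) = 6/(D + (D² - 20)) = 6/(D + (-20 + D²)) = 6/(-20 + D + D²))
n(2, -3)*f(Y) = (-3*(-25 + 2²))*(6/(-20 - 24 + (-24)²)) = (-3*(-25 + 4))*(6/(-20 - 24 + 576)) = (-3*(-21))*(6/532) = 63*(6*(1/532)) = 63*(3/266) = 27/38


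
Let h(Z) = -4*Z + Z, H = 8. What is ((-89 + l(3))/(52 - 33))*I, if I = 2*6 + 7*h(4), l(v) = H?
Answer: 5832/19 ≈ 306.95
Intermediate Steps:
l(v) = 8
h(Z) = -3*Z
I = -72 (I = 2*6 + 7*(-3*4) = 12 + 7*(-12) = 12 - 84 = -72)
((-89 + l(3))/(52 - 33))*I = ((-89 + 8)/(52 - 33))*(-72) = -81/19*(-72) = 5832/19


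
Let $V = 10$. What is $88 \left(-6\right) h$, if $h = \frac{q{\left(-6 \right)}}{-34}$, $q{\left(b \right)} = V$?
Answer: $\frac{2640}{17} \approx 155.29$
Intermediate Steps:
$q{\left(b \right)} = 10$
$h = - \frac{5}{17}$ ($h = \frac{10}{-34} = 10 \left(- \frac{1}{34}\right) = - \frac{5}{17} \approx -0.29412$)
$88 \left(-6\right) h = 88 \left(-6\right) \left(- \frac{5}{17}\right) = \left(-528\right) \left(- \frac{5}{17}\right) = \frac{2640}{17}$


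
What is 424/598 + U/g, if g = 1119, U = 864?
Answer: 165188/111527 ≈ 1.4811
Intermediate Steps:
424/598 + U/g = 424/598 + 864/1119 = 424*(1/598) + 864*(1/1119) = 212/299 + 288/373 = 165188/111527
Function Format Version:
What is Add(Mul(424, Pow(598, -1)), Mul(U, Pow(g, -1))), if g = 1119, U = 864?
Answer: Rational(165188, 111527) ≈ 1.4811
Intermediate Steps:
Add(Mul(424, Pow(598, -1)), Mul(U, Pow(g, -1))) = Add(Mul(424, Pow(598, -1)), Mul(864, Pow(1119, -1))) = Add(Mul(424, Rational(1, 598)), Mul(864, Rational(1, 1119))) = Add(Rational(212, 299), Rational(288, 373)) = Rational(165188, 111527)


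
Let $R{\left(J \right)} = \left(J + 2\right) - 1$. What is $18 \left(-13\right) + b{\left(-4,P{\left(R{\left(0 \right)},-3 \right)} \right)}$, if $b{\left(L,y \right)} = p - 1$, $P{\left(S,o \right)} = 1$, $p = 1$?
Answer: $-234$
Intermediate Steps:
$R{\left(J \right)} = 1 + J$ ($R{\left(J \right)} = \left(2 + J\right) - 1 = 1 + J$)
$b{\left(L,y \right)} = 0$ ($b{\left(L,y \right)} = 1 - 1 = 0$)
$18 \left(-13\right) + b{\left(-4,P{\left(R{\left(0 \right)},-3 \right)} \right)} = 18 \left(-13\right) + 0 = -234 + 0 = -234$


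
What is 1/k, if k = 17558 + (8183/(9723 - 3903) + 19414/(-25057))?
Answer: 145831740/2560605742871 ≈ 5.6952e-5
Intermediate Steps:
k = 2560605742871/145831740 (k = 17558 + (8183/5820 + 19414*(-1/25057)) = 17558 + (8183*(1/5820) - 19414/25057) = 17558 + (8183/5820 - 19414/25057) = 17558 + 92051951/145831740 = 2560605742871/145831740 ≈ 17559.)
1/k = 1/(2560605742871/145831740) = 145831740/2560605742871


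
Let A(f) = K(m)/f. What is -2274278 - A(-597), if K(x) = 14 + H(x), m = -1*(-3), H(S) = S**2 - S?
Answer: -1357743946/597 ≈ -2.2743e+6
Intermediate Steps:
m = 3
K(x) = 14 + x*(-1 + x)
A(f) = 20/f (A(f) = (14 + 3*(-1 + 3))/f = (14 + 3*2)/f = (14 + 6)/f = 20/f)
-2274278 - A(-597) = -2274278 - 20/(-597) = -2274278 - 20*(-1)/597 = -2274278 - 1*(-20/597) = -2274278 + 20/597 = -1357743946/597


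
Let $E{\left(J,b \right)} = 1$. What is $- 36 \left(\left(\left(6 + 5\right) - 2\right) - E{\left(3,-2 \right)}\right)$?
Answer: $-288$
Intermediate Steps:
$- 36 \left(\left(\left(6 + 5\right) - 2\right) - E{\left(3,-2 \right)}\right) = - 36 \left(\left(\left(6 + 5\right) - 2\right) - 1\right) = - 36 \left(\left(11 - 2\right) - 1\right) = - 36 \left(9 - 1\right) = \left(-36\right) 8 = -288$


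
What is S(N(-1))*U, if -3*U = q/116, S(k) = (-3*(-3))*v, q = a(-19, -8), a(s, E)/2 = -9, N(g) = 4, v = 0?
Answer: 0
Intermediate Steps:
a(s, E) = -18 (a(s, E) = 2*(-9) = -18)
q = -18
S(k) = 0 (S(k) = -3*(-3)*0 = 9*0 = 0)
U = 3/58 (U = -(-6)/116 = -1/3*(-9/58) = 3/58 ≈ 0.051724)
S(N(-1))*U = 0*(3/58) = 0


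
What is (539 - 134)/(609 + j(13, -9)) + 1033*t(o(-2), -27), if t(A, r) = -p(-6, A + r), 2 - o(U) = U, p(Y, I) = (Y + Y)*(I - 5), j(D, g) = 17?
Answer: -217276683/626 ≈ -3.4709e+5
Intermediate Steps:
p(Y, I) = 2*Y*(-5 + I) (p(Y, I) = (2*Y)*(-5 + I) = 2*Y*(-5 + I))
o(U) = 2 - U
t(A, r) = -60 + 12*A + 12*r (t(A, r) = -2*(-6)*(-5 + (A + r)) = -2*(-6)*(-5 + A + r) = -(60 - 12*A - 12*r) = -60 + 12*A + 12*r)
(539 - 134)/(609 + j(13, -9)) + 1033*t(o(-2), -27) = (539 - 134)/(609 + 17) + 1033*(-60 + 12*(2 - 1*(-2)) + 12*(-27)) = 405/626 + 1033*(-60 + 12*(2 + 2) - 324) = 405*(1/626) + 1033*(-60 + 12*4 - 324) = 405/626 + 1033*(-60 + 48 - 324) = 405/626 + 1033*(-336) = 405/626 - 347088 = -217276683/626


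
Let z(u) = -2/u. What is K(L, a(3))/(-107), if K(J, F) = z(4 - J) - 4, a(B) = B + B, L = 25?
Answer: 82/2247 ≈ 0.036493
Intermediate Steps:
a(B) = 2*B
K(J, F) = -4 - 2/(4 - J) (K(J, F) = -2/(4 - J) - 4 = -4 - 2/(4 - J))
K(L, a(3))/(-107) = (2*(9 - 2*25)/(-4 + 25))/(-107) = (2*(9 - 50)/21)*(-1/107) = (2*(1/21)*(-41))*(-1/107) = -82/21*(-1/107) = 82/2247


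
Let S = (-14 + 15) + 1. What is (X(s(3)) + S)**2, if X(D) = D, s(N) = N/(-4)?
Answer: 25/16 ≈ 1.5625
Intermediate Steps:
s(N) = -N/4 (s(N) = N*(-1/4) = -N/4)
S = 2 (S = 1 + 1 = 2)
(X(s(3)) + S)**2 = (-1/4*3 + 2)**2 = (-3/4 + 2)**2 = (5/4)**2 = 25/16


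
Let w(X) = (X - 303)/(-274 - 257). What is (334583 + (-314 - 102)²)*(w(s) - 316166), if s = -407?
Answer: -28408059855868/177 ≈ -1.6050e+11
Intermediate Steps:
w(X) = 101/177 - X/531 (w(X) = (-303 + X)/(-531) = (-303 + X)*(-1/531) = 101/177 - X/531)
(334583 + (-314 - 102)²)*(w(s) - 316166) = (334583 + (-314 - 102)²)*((101/177 - 1/531*(-407)) - 316166) = (334583 + (-416)²)*((101/177 + 407/531) - 316166) = (334583 + 173056)*(710/531 - 316166) = 507639*(-167883436/531) = -28408059855868/177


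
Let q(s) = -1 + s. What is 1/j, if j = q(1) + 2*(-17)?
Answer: -1/34 ≈ -0.029412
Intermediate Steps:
j = -34 (j = (-1 + 1) + 2*(-17) = 0 - 34 = -34)
1/j = 1/(-34) = -1/34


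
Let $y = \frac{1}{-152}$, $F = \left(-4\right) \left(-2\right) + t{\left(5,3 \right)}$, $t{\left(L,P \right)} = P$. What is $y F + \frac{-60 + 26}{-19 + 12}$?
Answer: $\frac{5091}{1064} \approx 4.7848$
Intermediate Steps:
$F = 11$ ($F = \left(-4\right) \left(-2\right) + 3 = 8 + 3 = 11$)
$y = - \frac{1}{152} \approx -0.0065789$
$y F + \frac{-60 + 26}{-19 + 12} = \left(- \frac{1}{152}\right) 11 + \frac{-60 + 26}{-19 + 12} = - \frac{11}{152} - \frac{34}{-7} = - \frac{11}{152} - - \frac{34}{7} = - \frac{11}{152} + \frac{34}{7} = \frac{5091}{1064}$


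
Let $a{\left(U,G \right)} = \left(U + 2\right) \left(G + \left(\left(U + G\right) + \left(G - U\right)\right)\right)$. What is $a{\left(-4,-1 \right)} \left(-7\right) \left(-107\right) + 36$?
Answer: $4530$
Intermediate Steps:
$a{\left(U,G \right)} = 3 G \left(2 + U\right)$ ($a{\left(U,G \right)} = \left(2 + U\right) \left(G + \left(\left(G + U\right) + \left(G - U\right)\right)\right) = \left(2 + U\right) \left(G + 2 G\right) = \left(2 + U\right) 3 G = 3 G \left(2 + U\right)$)
$a{\left(-4,-1 \right)} \left(-7\right) \left(-107\right) + 36 = 3 \left(-1\right) \left(2 - 4\right) \left(-7\right) \left(-107\right) + 36 = 3 \left(-1\right) \left(-2\right) \left(-7\right) \left(-107\right) + 36 = 6 \left(-7\right) \left(-107\right) + 36 = \left(-42\right) \left(-107\right) + 36 = 4494 + 36 = 4530$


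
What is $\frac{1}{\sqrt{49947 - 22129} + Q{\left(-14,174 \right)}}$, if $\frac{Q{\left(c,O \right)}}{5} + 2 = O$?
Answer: $\frac{430}{355891} - \frac{\sqrt{27818}}{711782} \approx 0.00097391$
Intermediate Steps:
$Q{\left(c,O \right)} = -10 + 5 O$
$\frac{1}{\sqrt{49947 - 22129} + Q{\left(-14,174 \right)}} = \frac{1}{\sqrt{49947 - 22129} + \left(-10 + 5 \cdot 174\right)} = \frac{1}{\sqrt{27818} + \left(-10 + 870\right)} = \frac{1}{\sqrt{27818} + 860} = \frac{1}{860 + \sqrt{27818}}$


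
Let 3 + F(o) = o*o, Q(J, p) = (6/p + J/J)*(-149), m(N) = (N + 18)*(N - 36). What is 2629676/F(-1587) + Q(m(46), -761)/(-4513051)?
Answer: 4515863116552703/4324921594251513 ≈ 1.0441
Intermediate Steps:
m(N) = (-36 + N)*(18 + N) (m(N) = (18 + N)*(-36 + N) = (-36 + N)*(18 + N))
Q(J, p) = -149 - 894/p (Q(J, p) = (6/p + 1)*(-149) = (1 + 6/p)*(-149) = -149 - 894/p)
F(o) = -3 + o² (F(o) = -3 + o*o = -3 + o²)
2629676/F(-1587) + Q(m(46), -761)/(-4513051) = 2629676/(-3 + (-1587)²) + (-149 - 894/(-761))/(-4513051) = 2629676/(-3 + 2518569) + (-149 - 894*(-1/761))*(-1/4513051) = 2629676/2518566 + (-149 + 894/761)*(-1/4513051) = 2629676*(1/2518566) - 112495/761*(-1/4513051) = 1314838/1259283 + 112495/3434431811 = 4515863116552703/4324921594251513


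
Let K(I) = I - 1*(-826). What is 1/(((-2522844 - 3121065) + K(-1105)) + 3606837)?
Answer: -1/2037351 ≈ -4.9083e-7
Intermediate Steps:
K(I) = 826 + I (K(I) = I + 826 = 826 + I)
1/(((-2522844 - 3121065) + K(-1105)) + 3606837) = 1/(((-2522844 - 3121065) + (826 - 1105)) + 3606837) = 1/((-5643909 - 279) + 3606837) = 1/(-5644188 + 3606837) = 1/(-2037351) = -1/2037351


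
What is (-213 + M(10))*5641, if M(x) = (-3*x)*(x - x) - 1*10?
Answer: -1257943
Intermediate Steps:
M(x) = -10 (M(x) = -3*x*0 - 10 = 0 - 10 = -10)
(-213 + M(10))*5641 = (-213 - 10)*5641 = -223*5641 = -1257943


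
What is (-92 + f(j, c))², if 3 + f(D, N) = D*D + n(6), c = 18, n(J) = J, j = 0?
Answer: 7921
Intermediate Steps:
f(D, N) = 3 + D² (f(D, N) = -3 + (D*D + 6) = -3 + (D² + 6) = -3 + (6 + D²) = 3 + D²)
(-92 + f(j, c))² = (-92 + (3 + 0²))² = (-92 + (3 + 0))² = (-92 + 3)² = (-89)² = 7921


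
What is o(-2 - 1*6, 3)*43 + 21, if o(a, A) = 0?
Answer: 21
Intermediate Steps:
o(-2 - 1*6, 3)*43 + 21 = 0*43 + 21 = 0 + 21 = 21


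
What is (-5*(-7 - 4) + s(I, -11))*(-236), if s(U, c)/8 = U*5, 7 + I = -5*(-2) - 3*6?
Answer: 128620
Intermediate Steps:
I = -15 (I = -7 + (-5*(-2) - 3*6) = -7 + (10 - 18) = -7 - 8 = -15)
s(U, c) = 40*U (s(U, c) = 8*(U*5) = 8*(5*U) = 40*U)
(-5*(-7 - 4) + s(I, -11))*(-236) = (-5*(-7 - 4) + 40*(-15))*(-236) = (-5*(-11) - 600)*(-236) = (55 - 600)*(-236) = -545*(-236) = 128620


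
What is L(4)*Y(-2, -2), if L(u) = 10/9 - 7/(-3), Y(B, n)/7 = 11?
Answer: 2387/9 ≈ 265.22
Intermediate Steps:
Y(B, n) = 77 (Y(B, n) = 7*11 = 77)
L(u) = 31/9 (L(u) = 10*(⅑) - 7*(-⅓) = 10/9 + 7/3 = 31/9)
L(4)*Y(-2, -2) = (31/9)*77 = 2387/9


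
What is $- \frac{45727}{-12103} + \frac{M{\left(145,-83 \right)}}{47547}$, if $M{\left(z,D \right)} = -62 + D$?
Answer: $\frac{2172426734}{575461341} \approx 3.7751$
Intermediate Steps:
$- \frac{45727}{-12103} + \frac{M{\left(145,-83 \right)}}{47547} = - \frac{45727}{-12103} + \frac{-62 - 83}{47547} = \left(-45727\right) \left(- \frac{1}{12103}\right) - \frac{145}{47547} = \frac{45727}{12103} - \frac{145}{47547} = \frac{2172426734}{575461341}$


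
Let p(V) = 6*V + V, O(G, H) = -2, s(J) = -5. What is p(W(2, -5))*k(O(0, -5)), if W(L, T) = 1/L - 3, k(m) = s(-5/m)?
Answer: 175/2 ≈ 87.500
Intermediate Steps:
k(m) = -5
W(L, T) = -3 + 1/L
p(V) = 7*V
p(W(2, -5))*k(O(0, -5)) = (7*(-3 + 1/2))*(-5) = (7*(-5/2))*(-5) = -35/2*(-5) = 175/2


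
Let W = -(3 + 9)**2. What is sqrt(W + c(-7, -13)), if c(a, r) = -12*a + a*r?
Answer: sqrt(31) ≈ 5.5678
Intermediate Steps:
W = -144 (W = -1*12**2 = -1*144 = -144)
sqrt(W + c(-7, -13)) = sqrt(-144 - 7*(-12 - 13)) = sqrt(-144 - 7*(-25)) = sqrt(-144 + 175) = sqrt(31)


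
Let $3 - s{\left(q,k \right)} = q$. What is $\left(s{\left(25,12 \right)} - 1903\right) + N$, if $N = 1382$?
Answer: $-543$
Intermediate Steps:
$s{\left(q,k \right)} = 3 - q$
$\left(s{\left(25,12 \right)} - 1903\right) + N = \left(\left(3 - 25\right) - 1903\right) + 1382 = \left(-22 - 1903\right) + 1382 = -1925 + 1382 = -543$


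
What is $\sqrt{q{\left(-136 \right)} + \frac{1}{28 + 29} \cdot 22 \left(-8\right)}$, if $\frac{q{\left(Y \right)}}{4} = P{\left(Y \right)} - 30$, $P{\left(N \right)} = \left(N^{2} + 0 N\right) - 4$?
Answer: $\frac{2 \sqrt{59980530}}{57} \approx 271.74$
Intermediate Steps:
$P{\left(N \right)} = -4 + N^{2}$ ($P{\left(N \right)} = \left(N^{2} + 0\right) - 4 = N^{2} - 4 = -4 + N^{2}$)
$q{\left(Y \right)} = -136 + 4 Y^{2}$ ($q{\left(Y \right)} = 4 \left(\left(-4 + Y^{2}\right) - 30\right) = 4 \left(-34 + Y^{2}\right) = -136 + 4 Y^{2}$)
$\sqrt{q{\left(-136 \right)} + \frac{1}{28 + 29} \cdot 22 \left(-8\right)} = \sqrt{\left(-136 + 4 \left(-136\right)^{2}\right) + \frac{1}{28 + 29} \cdot 22 \left(-8\right)} = \sqrt{\left(-136 + 4 \cdot 18496\right) + \frac{1}{57} \cdot 22 \left(-8\right)} = \sqrt{\left(-136 + 73984\right) + \frac{1}{57} \cdot 22 \left(-8\right)} = \sqrt{73848 + \frac{22}{57} \left(-8\right)} = \sqrt{73848 - \frac{176}{57}} = \sqrt{\frac{4209160}{57}} = \frac{2 \sqrt{59980530}}{57}$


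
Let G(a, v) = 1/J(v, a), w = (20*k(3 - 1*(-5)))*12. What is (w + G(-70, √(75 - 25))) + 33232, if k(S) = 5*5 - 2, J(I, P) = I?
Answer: 38752 + √2/10 ≈ 38752.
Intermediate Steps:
k(S) = 23 (k(S) = 25 - 2 = 23)
w = 5520 (w = (20*23)*12 = 460*12 = 5520)
G(a, v) = 1/v
(w + G(-70, √(75 - 25))) + 33232 = (5520 + 1/(√(75 - 25))) + 33232 = (5520 + 1/(√50)) + 33232 = (5520 + 1/(5*√2)) + 33232 = (5520 + √2/10) + 33232 = 38752 + √2/10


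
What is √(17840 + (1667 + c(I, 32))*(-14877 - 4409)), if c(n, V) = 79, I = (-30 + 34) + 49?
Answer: 2*I*√8413879 ≈ 5801.3*I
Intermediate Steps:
I = 53 (I = 4 + 49 = 53)
√(17840 + (1667 + c(I, 32))*(-14877 - 4409)) = √(17840 + (1667 + 79)*(-14877 - 4409)) = √(17840 + 1746*(-19286)) = √(17840 - 33673356) = √(-33655516) = 2*I*√8413879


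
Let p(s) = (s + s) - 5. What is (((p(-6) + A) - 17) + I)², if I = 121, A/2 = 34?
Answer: 24025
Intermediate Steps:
p(s) = -5 + 2*s (p(s) = 2*s - 5 = -5 + 2*s)
A = 68 (A = 2*34 = 68)
(((p(-6) + A) - 17) + I)² = ((((-5 + 2*(-6)) + 68) - 17) + 121)² = ((((-5 - 12) + 68) - 17) + 121)² = (((-17 + 68) - 17) + 121)² = ((51 - 17) + 121)² = (34 + 121)² = 155² = 24025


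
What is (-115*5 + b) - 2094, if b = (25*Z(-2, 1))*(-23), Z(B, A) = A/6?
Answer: -16589/6 ≈ -2764.8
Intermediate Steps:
Z(B, A) = A/6 (Z(B, A) = A*(1/6) = A/6)
b = -575/6 (b = (25*((1/6)*1))*(-23) = (25*(1/6))*(-23) = (25/6)*(-23) = -575/6 ≈ -95.833)
(-115*5 + b) - 2094 = (-115*5 - 575/6) - 2094 = (-575 - 575/6) - 2094 = -4025/6 - 2094 = -16589/6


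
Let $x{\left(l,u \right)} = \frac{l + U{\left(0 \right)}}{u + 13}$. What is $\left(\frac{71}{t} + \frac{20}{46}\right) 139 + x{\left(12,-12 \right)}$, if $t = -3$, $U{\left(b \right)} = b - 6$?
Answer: $- \frac{222403}{69} \approx -3223.2$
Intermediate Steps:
$U{\left(b \right)} = -6 + b$ ($U{\left(b \right)} = b - 6 = -6 + b$)
$x{\left(l,u \right)} = \frac{-6 + l}{13 + u}$ ($x{\left(l,u \right)} = \frac{l + \left(-6 + 0\right)}{u + 13} = \frac{l - 6}{13 + u} = \frac{-6 + l}{13 + u}$)
$\left(\frac{71}{t} + \frac{20}{46}\right) 139 + x{\left(12,-12 \right)} = \left(\frac{71}{-3} + \frac{20}{46}\right) 139 + \frac{-6 + 12}{13 - 12} = \left(71 \left(- \frac{1}{3}\right) + 20 \cdot \frac{1}{46}\right) 139 + 1^{-1} \cdot 6 = \left(- \frac{71}{3} + \frac{10}{23}\right) 139 + 1 \cdot 6 = \left(- \frac{1603}{69}\right) 139 + 6 = - \frac{222817}{69} + 6 = - \frac{222403}{69}$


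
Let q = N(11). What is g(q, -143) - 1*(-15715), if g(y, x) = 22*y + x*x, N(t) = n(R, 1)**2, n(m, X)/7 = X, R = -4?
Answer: 37242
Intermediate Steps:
n(m, X) = 7*X
N(t) = 49 (N(t) = (7*1)**2 = 7**2 = 49)
q = 49
g(y, x) = x**2 + 22*y (g(y, x) = 22*y + x**2 = x**2 + 22*y)
g(q, -143) - 1*(-15715) = ((-143)**2 + 22*49) - 1*(-15715) = (20449 + 1078) + 15715 = 21527 + 15715 = 37242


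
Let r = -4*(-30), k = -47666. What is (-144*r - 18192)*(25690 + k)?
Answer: 779532672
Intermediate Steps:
r = 120
(-144*r - 18192)*(25690 + k) = (-144*120 - 18192)*(25690 - 47666) = (-17280 - 18192)*(-21976) = -35472*(-21976) = 779532672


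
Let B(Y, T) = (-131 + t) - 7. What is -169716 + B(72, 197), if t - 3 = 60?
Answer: -169791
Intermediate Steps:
t = 63 (t = 3 + 60 = 63)
B(Y, T) = -75 (B(Y, T) = (-131 + 63) - 7 = -68 - 7 = -75)
-169716 + B(72, 197) = -169716 - 75 = -169791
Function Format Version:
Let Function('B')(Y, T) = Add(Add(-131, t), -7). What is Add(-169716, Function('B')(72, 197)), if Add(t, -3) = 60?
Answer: -169791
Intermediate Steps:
t = 63 (t = Add(3, 60) = 63)
Function('B')(Y, T) = -75 (Function('B')(Y, T) = Add(Add(-131, 63), -7) = Add(-68, -7) = -75)
Add(-169716, Function('B')(72, 197)) = Add(-169716, -75) = -169791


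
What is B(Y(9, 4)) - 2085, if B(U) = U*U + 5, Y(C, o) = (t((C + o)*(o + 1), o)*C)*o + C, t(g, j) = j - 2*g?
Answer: 20491649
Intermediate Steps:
Y(C, o) = C + C*o*(o - 2*(1 + o)*(C + o)) (Y(C, o) = ((o - 2*(C + o)*(o + 1))*C)*o + C = ((o - 2*(C + o)*(1 + o))*C)*o + C = ((o - 2*(1 + o)*(C + o))*C)*o + C = (C*(o - 2*(1 + o)*(C + o)))*o + C = C*o*(o - 2*(1 + o)*(C + o)) + C = C + C*o*(o - 2*(1 + o)*(C + o)))
B(U) = 5 + U² (B(U) = U² + 5 = 5 + U²)
B(Y(9, 4)) - 2085 = (5 + (9*(1 - 1*4*(4 + 2*9 + 2*4² + 2*9*4)))²) - 2085 = (5 + (9*(1 - 1*4*(4 + 18 + 2*16 + 72)))²) - 2085 = (5 + (9*(1 - 1*4*(4 + 18 + 32 + 72)))²) - 2085 = (5 + (9*(1 - 1*4*126))²) - 2085 = (5 + (9*(1 - 504))²) - 2085 = (5 + (9*(-503))²) - 2085 = (5 + (-4527)²) - 2085 = (5 + 20493729) - 2085 = 20493734 - 2085 = 20491649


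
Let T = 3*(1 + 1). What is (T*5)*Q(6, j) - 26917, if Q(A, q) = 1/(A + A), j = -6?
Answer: -53829/2 ≈ -26915.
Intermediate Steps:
T = 6 (T = 3*2 = 6)
Q(A, q) = 1/(2*A)
(T*5)*Q(6, j) - 26917 = (6*5)*((½)/6) - 26917 = 30*((½)*(⅙)) - 26917 = 30*(1/12) - 26917 = 5/2 - 26917 = -53829/2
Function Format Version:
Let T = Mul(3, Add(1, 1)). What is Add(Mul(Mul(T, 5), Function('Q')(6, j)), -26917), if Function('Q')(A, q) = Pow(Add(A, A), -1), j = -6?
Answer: Rational(-53829, 2) ≈ -26915.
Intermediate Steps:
T = 6 (T = Mul(3, 2) = 6)
Function('Q')(A, q) = Mul(Rational(1, 2), Pow(A, -1)) (Function('Q')(A, q) = Pow(Mul(2, A), -1) = Mul(Rational(1, 2), Pow(A, -1)))
Add(Mul(Mul(T, 5), Function('Q')(6, j)), -26917) = Add(Mul(Mul(6, 5), Mul(Rational(1, 2), Pow(6, -1))), -26917) = Add(Mul(30, Mul(Rational(1, 2), Rational(1, 6))), -26917) = Add(Mul(30, Rational(1, 12)), -26917) = Add(Rational(5, 2), -26917) = Rational(-53829, 2)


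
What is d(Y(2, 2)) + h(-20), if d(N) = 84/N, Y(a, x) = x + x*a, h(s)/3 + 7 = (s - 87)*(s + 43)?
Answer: -7390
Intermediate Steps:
h(s) = -21 + 3*(-87 + s)*(43 + s) (h(s) = -21 + 3*((s - 87)*(s + 43)) = -21 + 3*((-87 + s)*(43 + s)) = -21 + 3*(-87 + s)*(43 + s))
Y(a, x) = x + a*x
d(Y(2, 2)) + h(-20) = 84/((2*(1 + 2))) + (-11244 - 132*(-20) + 3*(-20)²) = 84/((2*3)) + (-11244 + 2640 + 3*400) = 84/6 + (-11244 + 2640 + 1200) = 84*(⅙) - 7404 = 14 - 7404 = -7390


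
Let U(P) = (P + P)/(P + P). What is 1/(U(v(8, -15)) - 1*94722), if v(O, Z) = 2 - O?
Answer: -1/94721 ≈ -1.0557e-5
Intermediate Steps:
U(P) = 1 (U(P) = (2*P)/((2*P)) = (2*P)*(1/(2*P)) = 1)
1/(U(v(8, -15)) - 1*94722) = 1/(1 - 1*94722) = 1/(1 - 94722) = 1/(-94721) = -1/94721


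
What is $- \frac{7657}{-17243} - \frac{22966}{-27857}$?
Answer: $\frac{609303787}{480338251} \approx 1.2685$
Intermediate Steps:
$- \frac{7657}{-17243} - \frac{22966}{-27857} = \left(-7657\right) \left(- \frac{1}{17243}\right) - - \frac{22966}{27857} = \frac{7657}{17243} + \frac{22966}{27857} = \frac{609303787}{480338251}$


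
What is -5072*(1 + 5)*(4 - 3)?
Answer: -30432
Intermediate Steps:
-5072*(1 + 5)*(4 - 3) = -30432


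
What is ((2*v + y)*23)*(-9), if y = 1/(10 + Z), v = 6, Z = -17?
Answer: -17181/7 ≈ -2454.4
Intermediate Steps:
y = -1/7 (y = 1/(10 - 17) = 1/(-7) = -1/7 ≈ -0.14286)
((2*v + y)*23)*(-9) = ((2*6 - 1/7)*23)*(-9) = ((12 - 1/7)*23)*(-9) = ((83/7)*23)*(-9) = (1909/7)*(-9) = -17181/7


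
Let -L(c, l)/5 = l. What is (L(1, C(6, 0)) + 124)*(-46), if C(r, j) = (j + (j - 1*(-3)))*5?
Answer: -2254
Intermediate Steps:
C(r, j) = 15 + 10*j (C(r, j) = (j + (j + 3))*5 = (j + (3 + j))*5 = (3 + 2*j)*5 = 15 + 10*j)
L(c, l) = -5*l
(L(1, C(6, 0)) + 124)*(-46) = (-5*(15 + 10*0) + 124)*(-46) = (-5*(15 + 0) + 124)*(-46) = (-5*15 + 124)*(-46) = (-75 + 124)*(-46) = 49*(-46) = -2254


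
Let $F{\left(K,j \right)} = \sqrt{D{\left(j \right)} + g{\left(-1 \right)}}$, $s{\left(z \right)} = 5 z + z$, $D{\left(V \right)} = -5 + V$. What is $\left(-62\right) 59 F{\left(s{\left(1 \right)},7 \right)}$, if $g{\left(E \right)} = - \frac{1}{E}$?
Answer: $- 3658 \sqrt{3} \approx -6335.8$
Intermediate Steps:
$s{\left(z \right)} = 6 z$
$F{\left(K,j \right)} = \sqrt{-4 + j}$ ($F{\left(K,j \right)} = \sqrt{\left(-5 + j\right) - \frac{1}{-1}} = \sqrt{\left(-5 + j\right) - -1} = \sqrt{\left(-5 + j\right) + 1} = \sqrt{-4 + j}$)
$\left(-62\right) 59 F{\left(s{\left(1 \right)},7 \right)} = \left(-62\right) 59 \sqrt{-4 + 7} = - 3658 \sqrt{3}$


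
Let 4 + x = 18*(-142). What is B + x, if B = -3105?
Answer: -5665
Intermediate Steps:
x = -2560 (x = -4 + 18*(-142) = -4 - 2556 = -2560)
B + x = -3105 - 2560 = -5665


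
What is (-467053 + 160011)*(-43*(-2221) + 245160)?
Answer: -104597848846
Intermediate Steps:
(-467053 + 160011)*(-43*(-2221) + 245160) = -307042*(95503 + 245160) = -307042*340663 = -104597848846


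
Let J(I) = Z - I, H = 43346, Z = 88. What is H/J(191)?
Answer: -43346/103 ≈ -420.83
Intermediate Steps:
J(I) = 88 - I
H/J(191) = 43346/(88 - 1*191) = 43346/(88 - 191) = 43346/(-103) = 43346*(-1/103) = -43346/103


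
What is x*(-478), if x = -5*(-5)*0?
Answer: 0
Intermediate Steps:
x = 0 (x = 25*0 = 0)
x*(-478) = 0*(-478) = 0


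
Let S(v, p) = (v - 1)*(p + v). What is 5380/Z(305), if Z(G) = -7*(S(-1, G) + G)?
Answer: 5380/2121 ≈ 2.5365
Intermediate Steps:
S(v, p) = (-1 + v)*(p + v)
Z(G) = -14 + 7*G (Z(G) = -7*(((-1)**2 - G - 1*(-1) + G*(-1)) + G) = -7*((1 - G + 1 - G) + G) = -7*((2 - 2*G) + G) = -7*(2 - G) = -14 + 7*G)
5380/Z(305) = 5380/(-14 + 7*305) = 5380/(-14 + 2135) = 5380/2121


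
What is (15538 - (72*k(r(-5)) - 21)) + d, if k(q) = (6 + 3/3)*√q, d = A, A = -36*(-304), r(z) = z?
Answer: 26503 - 504*I*√5 ≈ 26503.0 - 1127.0*I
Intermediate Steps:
A = 10944
d = 10944
k(q) = 7*√q (k(q) = (6 + 3*(⅓))*√q = (6 + 1)*√q = 7*√q)
(15538 - (72*k(r(-5)) - 21)) + d = (15538 - (72*(7*√(-5)) - 21)) + 10944 = (15538 - (72*(7*(I*√5)) - 21)) + 10944 = (15538 - (72*(7*I*√5) - 21)) + 10944 = (15538 - (504*I*√5 - 21)) + 10944 = (15538 - (-21 + 504*I*√5)) + 10944 = (15538 + (21 - 504*I*√5)) + 10944 = (15559 - 504*I*√5) + 10944 = 26503 - 504*I*√5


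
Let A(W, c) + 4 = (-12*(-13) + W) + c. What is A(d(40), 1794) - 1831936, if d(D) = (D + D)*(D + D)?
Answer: -1823590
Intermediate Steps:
d(D) = 4*D**2 (d(D) = (2*D)*(2*D) = 4*D**2)
A(W, c) = 152 + W + c (A(W, c) = -4 + ((-12*(-13) + W) + c) = -4 + ((156 + W) + c) = -4 + (156 + W + c) = 152 + W + c)
A(d(40), 1794) - 1831936 = (152 + 4*40**2 + 1794) - 1831936 = (152 + 4*1600 + 1794) - 1831936 = (152 + 6400 + 1794) - 1831936 = 8346 - 1831936 = -1823590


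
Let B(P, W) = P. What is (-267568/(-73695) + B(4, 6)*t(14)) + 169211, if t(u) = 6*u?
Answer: 12495033733/73695 ≈ 1.6955e+5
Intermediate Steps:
(-267568/(-73695) + B(4, 6)*t(14)) + 169211 = (-267568/(-73695) + 4*(6*14)) + 169211 = (-267568*(-1/73695) + 4*84) + 169211 = (267568/73695 + 336) + 169211 = 25029088/73695 + 169211 = 12495033733/73695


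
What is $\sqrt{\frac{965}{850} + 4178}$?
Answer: $\frac{\sqrt{120777010}}{170} \approx 64.646$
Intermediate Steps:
$\sqrt{\frac{965}{850} + 4178} = \sqrt{965 \cdot \frac{1}{850} + 4178} = \sqrt{\frac{193}{170} + 4178} = \sqrt{\frac{710453}{170}} = \frac{\sqrt{120777010}}{170}$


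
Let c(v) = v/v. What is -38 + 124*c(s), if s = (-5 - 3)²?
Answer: 86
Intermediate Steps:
s = 64 (s = (-8)² = 64)
c(v) = 1
-38 + 124*c(s) = -38 + 124*1 = -38 + 124 = 86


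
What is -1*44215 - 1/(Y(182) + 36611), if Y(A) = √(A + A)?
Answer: -59264236610366/1340364957 + 2*√91/1340364957 ≈ -44215.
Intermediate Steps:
Y(A) = √2*√A (Y(A) = √(2*A) = √2*√A)
-1*44215 - 1/(Y(182) + 36611) = -1*44215 - 1/(√2*√182 + 36611) = -44215 - 1/(2*√91 + 36611) = -44215 - 1/(36611 + 2*√91)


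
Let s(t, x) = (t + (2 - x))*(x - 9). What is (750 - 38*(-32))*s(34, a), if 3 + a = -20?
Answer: -3711808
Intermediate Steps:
a = -23 (a = -3 - 20 = -23)
s(t, x) = (-9 + x)*(2 + t - x) (s(t, x) = (2 + t - x)*(-9 + x) = (-9 + x)*(2 + t - x))
(750 - 38*(-32))*s(34, a) = (750 - 38*(-32))*(-18 - 1*(-23)**2 - 9*34 + 11*(-23) + 34*(-23)) = (750 + 1216)*(-18 - 1*529 - 306 - 253 - 782) = 1966*(-18 - 529 - 306 - 253 - 782) = 1966*(-1888) = -3711808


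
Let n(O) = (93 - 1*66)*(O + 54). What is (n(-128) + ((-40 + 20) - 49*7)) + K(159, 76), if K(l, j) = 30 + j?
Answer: -2255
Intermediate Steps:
n(O) = 1458 + 27*O (n(O) = (93 - 66)*(54 + O) = 27*(54 + O) = 1458 + 27*O)
(n(-128) + ((-40 + 20) - 49*7)) + K(159, 76) = ((1458 + 27*(-128)) + ((-40 + 20) - 49*7)) + (30 + 76) = ((1458 - 3456) + (-20 - 343)) + 106 = (-1998 - 363) + 106 = -2361 + 106 = -2255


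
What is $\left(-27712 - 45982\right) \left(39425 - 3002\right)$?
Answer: $-2684156562$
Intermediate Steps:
$\left(-27712 - 45982\right) \left(39425 - 3002\right) = \left(-73694\right) 36423 = -2684156562$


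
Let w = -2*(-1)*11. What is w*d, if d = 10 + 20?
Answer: 660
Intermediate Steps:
d = 30
w = 22 (w = 2*11 = 22)
w*d = 22*30 = 660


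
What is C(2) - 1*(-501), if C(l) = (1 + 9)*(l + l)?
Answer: 541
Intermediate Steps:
C(l) = 20*l (C(l) = 10*(2*l) = 20*l)
C(2) - 1*(-501) = 20*2 - 1*(-501) = 40 + 501 = 541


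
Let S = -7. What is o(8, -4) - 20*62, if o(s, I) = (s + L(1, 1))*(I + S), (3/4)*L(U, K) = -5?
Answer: -3764/3 ≈ -1254.7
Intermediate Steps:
L(U, K) = -20/3 (L(U, K) = (4/3)*(-5) = -20/3)
o(s, I) = (-7 + I)*(-20/3 + s) (o(s, I) = (s - 20/3)*(I - 7) = (-20/3 + s)*(-7 + I) = (-7 + I)*(-20/3 + s))
o(8, -4) - 20*62 = (140/3 - 7*8 - 20/3*(-4) - 4*8) - 20*62 = (140/3 - 56 + 80/3 - 32) - 1240 = -44/3 - 1240 = -3764/3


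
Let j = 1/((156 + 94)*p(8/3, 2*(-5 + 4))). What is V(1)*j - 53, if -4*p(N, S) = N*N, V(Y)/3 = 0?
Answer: -53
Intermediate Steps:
V(Y) = 0 (V(Y) = 3*0 = 0)
p(N, S) = -N²/4 (p(N, S) = -N*N/4 = -N²/4)
j = -9/4000 (j = 1/((156 + 94)*((-(8/3)²/4))) = 1/(250*((-(8*(⅓))²/4))) = 1/(250*((-(8/3)²/4))) = 1/(250*((-¼*64/9))) = 1/(250*(-16/9)) = (1/250)*(-9/16) = -9/4000 ≈ -0.0022500)
V(1)*j - 53 = 0*(-9/4000) - 53 = 0 - 53 = -53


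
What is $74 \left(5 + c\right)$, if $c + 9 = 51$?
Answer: $3478$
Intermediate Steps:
$c = 42$ ($c = -9 + 51 = 42$)
$74 \left(5 + c\right) = 74 \left(5 + 42\right) = 74 \cdot 47 = 3478$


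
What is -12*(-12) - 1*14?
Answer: 130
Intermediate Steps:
-12*(-12) - 1*14 = 144 - 14 = 130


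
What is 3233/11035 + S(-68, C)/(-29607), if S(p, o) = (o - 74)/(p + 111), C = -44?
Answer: 4117237663/14048669535 ≈ 0.29307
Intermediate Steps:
S(p, o) = (-74 + o)/(111 + p)
3233/11035 + S(-68, C)/(-29607) = 3233/11035 + ((-74 - 44)/(111 - 68))/(-29607) = 3233*(1/11035) + (-118/43)*(-1/29607) = 3233/11035 + ((1/43)*(-118))*(-1/29607) = 3233/11035 - 118/43*(-1/29607) = 3233/11035 + 118/1273101 = 4117237663/14048669535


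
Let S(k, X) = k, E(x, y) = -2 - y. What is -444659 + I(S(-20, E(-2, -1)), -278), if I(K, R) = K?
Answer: -444679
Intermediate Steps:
-444659 + I(S(-20, E(-2, -1)), -278) = -444659 - 20 = -444679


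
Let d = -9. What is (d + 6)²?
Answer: 9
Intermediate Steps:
(d + 6)² = (-9 + 6)² = (-3)² = 9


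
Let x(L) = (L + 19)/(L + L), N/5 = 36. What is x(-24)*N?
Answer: 75/4 ≈ 18.750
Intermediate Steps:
N = 180 (N = 5*36 = 180)
x(L) = (19 + L)/(2*L) (x(L) = (19 + L)/((2*L)) = (19 + L)*(1/(2*L)) = (19 + L)/(2*L))
x(-24)*N = ((½)*(19 - 24)/(-24))*180 = ((½)*(-1/24)*(-5))*180 = (5/48)*180 = 75/4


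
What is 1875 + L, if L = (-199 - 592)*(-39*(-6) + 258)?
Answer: -387297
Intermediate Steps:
L = -389172 (L = -791*(234 + 258) = -791*492 = -389172)
1875 + L = 1875 - 389172 = -387297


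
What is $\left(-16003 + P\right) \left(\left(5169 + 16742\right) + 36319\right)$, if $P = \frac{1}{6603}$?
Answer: $- \frac{2051012153280}{2201} \approx -9.3185 \cdot 10^{8}$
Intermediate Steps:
$P = \frac{1}{6603} \approx 0.00015145$
$\left(-16003 + P\right) \left(\left(5169 + 16742\right) + 36319\right) = \left(-16003 + \frac{1}{6603}\right) \left(\left(5169 + 16742\right) + 36319\right) = - \frac{105667808 \left(21911 + 36319\right)}{6603} = \left(- \frac{105667808}{6603}\right) 58230 = - \frac{2051012153280}{2201}$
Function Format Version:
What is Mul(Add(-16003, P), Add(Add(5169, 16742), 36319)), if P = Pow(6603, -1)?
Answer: Rational(-2051012153280, 2201) ≈ -9.3185e+8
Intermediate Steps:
P = Rational(1, 6603) ≈ 0.00015145
Mul(Add(-16003, P), Add(Add(5169, 16742), 36319)) = Mul(Add(-16003, Rational(1, 6603)), Add(Add(5169, 16742), 36319)) = Mul(Rational(-105667808, 6603), Add(21911, 36319)) = Mul(Rational(-105667808, 6603), 58230) = Rational(-2051012153280, 2201)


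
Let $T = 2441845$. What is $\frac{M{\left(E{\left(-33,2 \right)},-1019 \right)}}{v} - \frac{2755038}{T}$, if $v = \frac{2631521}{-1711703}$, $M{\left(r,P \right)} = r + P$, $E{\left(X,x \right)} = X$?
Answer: $\frac{4389808569108022}{6425766396245} \approx 683.16$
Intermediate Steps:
$M{\left(r,P \right)} = P + r$
$v = - \frac{2631521}{1711703}$ ($v = 2631521 \left(- \frac{1}{1711703}\right) = - \frac{2631521}{1711703} \approx -1.5374$)
$\frac{M{\left(E{\left(-33,2 \right)},-1019 \right)}}{v} - \frac{2755038}{T} = \frac{-1019 - 33}{- \frac{2631521}{1711703}} - \frac{2755038}{2441845} = \left(-1052\right) \left(- \frac{1711703}{2631521}\right) - \frac{2755038}{2441845} = \frac{1800711556}{2631521} - \frac{2755038}{2441845} = \frac{4389808569108022}{6425766396245}$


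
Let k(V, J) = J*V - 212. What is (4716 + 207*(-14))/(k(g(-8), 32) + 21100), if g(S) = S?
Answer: 909/10316 ≈ 0.088116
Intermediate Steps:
k(V, J) = -212 + J*V
(4716 + 207*(-14))/(k(g(-8), 32) + 21100) = (4716 + 207*(-14))/((-212 + 32*(-8)) + 21100) = (4716 - 2898)/((-212 - 256) + 21100) = 1818/(-468 + 21100) = 1818/20632 = 1818*(1/20632) = 909/10316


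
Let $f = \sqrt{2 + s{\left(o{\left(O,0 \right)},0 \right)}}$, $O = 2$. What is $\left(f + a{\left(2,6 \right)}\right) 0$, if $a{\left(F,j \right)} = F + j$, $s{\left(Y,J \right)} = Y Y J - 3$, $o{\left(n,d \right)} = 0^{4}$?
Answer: $0$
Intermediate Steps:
$o{\left(n,d \right)} = 0$
$s{\left(Y,J \right)} = -3 + J Y^{2}$ ($s{\left(Y,J \right)} = Y^{2} J - 3 = J Y^{2} - 3 = -3 + J Y^{2}$)
$f = i$ ($f = \sqrt{2 - \left(3 + 0 \cdot 0^{2}\right)} = \sqrt{2 + \left(-3 + 0 \cdot 0\right)} = \sqrt{2 + \left(-3 + 0\right)} = \sqrt{2 - 3} = \sqrt{-1} = i \approx 1.0 i$)
$\left(f + a{\left(2,6 \right)}\right) 0 = \left(i + \left(2 + 6\right)\right) 0 = \left(i + 8\right) 0 = \left(8 + i\right) 0 = 0$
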